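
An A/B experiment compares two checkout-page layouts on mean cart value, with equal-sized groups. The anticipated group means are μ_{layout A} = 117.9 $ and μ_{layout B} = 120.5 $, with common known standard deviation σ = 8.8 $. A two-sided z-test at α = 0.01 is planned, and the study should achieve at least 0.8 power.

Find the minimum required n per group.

Standardized effect: d = |μ_{layout A} − μ_{layout B}| / σ = |117.9 − 120.5| / 8.8 = 0.2955
Set Φ(δ − 2.576) = 0.8; then δ − 2.576 = Φ⁻¹(0.8) = 0.842, giving δ = 3.417.
(For δ > 0 the lower-tail rejection region contributes negligibly to power, so the one-term inversion is standard.)
δ = d·√(n/2) ⇒ n = 2(δ/d)² = 2 × (3.417 / 0.2955)² = 267.58.
Rounding up, n = 268 per group.

n = 268 per group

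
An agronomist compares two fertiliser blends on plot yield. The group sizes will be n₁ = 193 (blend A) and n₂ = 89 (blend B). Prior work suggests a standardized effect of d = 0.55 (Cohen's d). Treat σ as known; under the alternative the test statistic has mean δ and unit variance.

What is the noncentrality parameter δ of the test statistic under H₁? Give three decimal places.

δ = d / √(1/n₁ + 1/n₂) = 0.55 / √(1/193 + 1/89) = 4.2925

δ ≈ 4.293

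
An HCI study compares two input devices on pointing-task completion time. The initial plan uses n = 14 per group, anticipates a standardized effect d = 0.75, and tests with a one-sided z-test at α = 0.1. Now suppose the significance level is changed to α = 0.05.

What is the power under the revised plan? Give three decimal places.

Power ≈ 0.633

δ = d·√(n/2) = 0.75 × √(14/2) = 1.9843 (unchanged). New critical value: z_{0.05} = 1.645.
Revised power = P(Z > 1.645 − δ) = Φ(0.339) = 0.6329.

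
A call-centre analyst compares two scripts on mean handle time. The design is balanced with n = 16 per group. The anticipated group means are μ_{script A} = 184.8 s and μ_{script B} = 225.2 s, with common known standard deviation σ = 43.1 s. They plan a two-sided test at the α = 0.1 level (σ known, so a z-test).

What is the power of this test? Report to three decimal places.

Power ≈ 0.843

Standardized effect: d = |μ_{script A} − μ_{script B}| / σ = |184.8 − 225.2| / 43.1 = 0.9374
Noncentrality parameter: λ = d·√(n/2) = 0.9374 × √(16/2) = 2.6512
Two-sided α = 0.1 → critical value z_{0.05} = 1.645.
Power = Φ(λ − 1.645) + Φ(−λ − 1.645) = Φ(1.006) + Φ(-4.296) = 0.8429 + 0.0000 = 0.8429.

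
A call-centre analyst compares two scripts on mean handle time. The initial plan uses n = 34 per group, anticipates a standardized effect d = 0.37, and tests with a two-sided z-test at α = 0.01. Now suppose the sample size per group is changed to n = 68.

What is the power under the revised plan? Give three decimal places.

With n = 68 per group: δ = d·√(n/2) = 0.37 × √(68/2) = 2.1575. Critical value z_{0.005} = 2.576.
Revised power = Φ(δ − 2.576) + Φ(−δ − 2.576) = Φ(-0.418) + Φ(-4.733) = 0.3378 + 0.0000 = 0.3378.

Power ≈ 0.338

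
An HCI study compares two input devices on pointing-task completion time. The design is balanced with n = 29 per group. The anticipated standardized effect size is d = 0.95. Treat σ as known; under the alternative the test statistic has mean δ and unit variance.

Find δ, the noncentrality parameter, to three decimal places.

δ ≈ 3.617

δ = d·√(n/2) = 0.95 × √(29/2) = 3.6175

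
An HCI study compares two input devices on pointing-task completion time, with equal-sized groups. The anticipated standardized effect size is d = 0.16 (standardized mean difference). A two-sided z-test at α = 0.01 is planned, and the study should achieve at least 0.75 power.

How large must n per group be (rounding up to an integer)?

n = 826 per group

For power 0.75 need Φ(δ − z_{0.005}) = 0.75, so δ = z_{0.005} + z_{0.25} = 2.576 + 0.674 = 3.250.
(Ignoring the negligible lower-tail rejection probability gives the usual closed-form inversion.)
δ = d·√(n/2) ⇒ n = 2(δ/d)² = 2 × (3.250 / 0.16)² = 825.36.
Rounding up, n = 826 per group.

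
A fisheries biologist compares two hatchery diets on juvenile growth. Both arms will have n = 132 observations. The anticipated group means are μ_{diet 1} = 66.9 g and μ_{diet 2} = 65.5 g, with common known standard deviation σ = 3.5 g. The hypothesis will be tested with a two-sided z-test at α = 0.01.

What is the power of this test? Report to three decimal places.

Standardized effect: d = |μ_{diet 1} − μ_{diet 2}| / σ = |66.9 − 65.5| / 3.5 = 0.4000
Noncentrality parameter: δ = d·√(n/2) = 0.4000 × √(132/2) = 3.2496
Two-sided α = 0.01 → critical value z_{0.005} = 2.576.
Power = Φ(δ − 2.576) + Φ(−δ − 2.576) = Φ(0.674) + Φ(-5.825) = 0.7498 + 0.0000 = 0.7498.

Power ≈ 0.750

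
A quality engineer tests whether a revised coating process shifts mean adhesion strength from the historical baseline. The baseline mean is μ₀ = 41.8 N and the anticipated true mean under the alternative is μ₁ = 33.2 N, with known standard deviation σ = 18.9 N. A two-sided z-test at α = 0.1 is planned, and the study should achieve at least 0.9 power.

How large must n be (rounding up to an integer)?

Standardized effect: d = |μ₁ − μ₀| / σ = |33.2 − 41.8| / 18.9 = 0.4550
Set Φ(δ − 1.645) = 0.9; then δ − 1.645 = Φ⁻¹(0.9) = 1.282, giving δ = 2.926.
(Ignoring the negligible lower-tail rejection probability gives the usual closed-form inversion.)
δ = d·√n ⇒ n = (δ/d)² = (2.926 / 0.4550)² = 41.36.
Rounding up, n = 42.

n = 42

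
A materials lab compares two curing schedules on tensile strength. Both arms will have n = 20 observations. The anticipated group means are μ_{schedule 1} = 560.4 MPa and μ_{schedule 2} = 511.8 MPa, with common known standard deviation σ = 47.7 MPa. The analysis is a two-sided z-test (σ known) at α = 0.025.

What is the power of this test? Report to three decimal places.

Standardized effect: d = |μ_{schedule 1} − μ_{schedule 2}| / σ = |560.4 − 511.8| / 47.7 = 1.0189
Noncentrality parameter: δ = d·√(n/2) = 1.0189 × √(20/2) = 3.2219
Two-sided α = 0.025 → critical value z_{0.0125} = 2.241.
Power = Φ(δ − 2.241) + Φ(−δ − 2.241) = Φ(0.981) + Φ(-5.463) = 0.8366 + 0.0000 = 0.8366.

Power ≈ 0.837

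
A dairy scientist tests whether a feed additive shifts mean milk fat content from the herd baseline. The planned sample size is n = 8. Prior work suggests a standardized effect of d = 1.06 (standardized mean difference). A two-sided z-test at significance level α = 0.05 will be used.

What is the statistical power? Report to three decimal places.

Noncentrality parameter: δ = d·√n = 1.06 × √8 = 2.9981
Two-sided α = 0.05 → critical value z_{0.025} = 1.960.
Power = Φ(δ − 1.960) + Φ(−δ − 1.960) = Φ(1.038) + Φ(-4.958) = 0.8504 + 0.0000 = 0.8504.

Power ≈ 0.850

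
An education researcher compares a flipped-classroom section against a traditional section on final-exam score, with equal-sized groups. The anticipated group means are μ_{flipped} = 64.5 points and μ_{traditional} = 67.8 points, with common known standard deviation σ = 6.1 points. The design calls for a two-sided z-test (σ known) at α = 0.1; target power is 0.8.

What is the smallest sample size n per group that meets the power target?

n = 43 per group

Standardized effect: d = |μ_{flipped} − μ_{traditional}| / σ = |64.5 − 67.8| / 6.1 = 0.5410
For power 0.8 need Φ(δ − z_{0.05}) = 0.8, so δ = z_{0.05} + z_{0.20} = 1.645 + 0.842 = 2.486.
(For δ > 0 the lower-tail rejection region contributes negligibly to power, so the one-term inversion is standard.)
δ = d·√(n/2) ⇒ n = 2(δ/d)² = 2 × (2.486 / 0.5410)² = 42.25.
Rounding up, n = 43 per group.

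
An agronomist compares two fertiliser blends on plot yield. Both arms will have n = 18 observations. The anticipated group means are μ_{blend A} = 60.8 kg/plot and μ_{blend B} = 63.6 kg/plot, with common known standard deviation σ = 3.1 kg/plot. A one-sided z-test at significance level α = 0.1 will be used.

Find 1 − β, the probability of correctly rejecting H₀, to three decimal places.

Power ≈ 0.923

Standardized effect: d = |μ_{blend A} − μ_{blend B}| / σ = |60.8 − 63.6| / 3.1 = 0.9032
Noncentrality parameter: δ = d·√(n/2) = 0.9032 × √(18/2) = 2.7097
Critical value for a one-sided test at α = 0.1: z_α = 1.282.
Power = Φ(δ − 1.282) = Φ(1.428) = 0.9234.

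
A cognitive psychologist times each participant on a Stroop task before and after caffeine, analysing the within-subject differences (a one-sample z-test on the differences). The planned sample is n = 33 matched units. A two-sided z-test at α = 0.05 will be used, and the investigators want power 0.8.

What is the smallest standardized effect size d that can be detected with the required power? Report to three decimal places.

d ≈ 0.488

Required noncentrality: δ = z_{0.025} + z_{0.20} = 1.960 + 0.842 = 2.802.
(The second rejection-region term Φ(−δ − z_{α/2}) is negligible and dropped.)
δ = d·√n ⇒ d = δ/√n = 2.802/√33 = 0.4877.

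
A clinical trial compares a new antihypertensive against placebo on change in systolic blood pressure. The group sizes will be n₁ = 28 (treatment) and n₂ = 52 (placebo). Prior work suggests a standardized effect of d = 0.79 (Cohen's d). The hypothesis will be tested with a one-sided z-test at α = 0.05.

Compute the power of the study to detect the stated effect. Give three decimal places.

Power ≈ 0.958

Noncentrality parameter: δ = d / √(1/n₁ + 1/n₂) = 0.79 / √(1/28 + 1/52) = 3.3703
One-sided α = 0.05 → critical value z_{0.05} = 1.645.
Power = Φ(δ − 1.645) = Φ(1.725) = 0.9578.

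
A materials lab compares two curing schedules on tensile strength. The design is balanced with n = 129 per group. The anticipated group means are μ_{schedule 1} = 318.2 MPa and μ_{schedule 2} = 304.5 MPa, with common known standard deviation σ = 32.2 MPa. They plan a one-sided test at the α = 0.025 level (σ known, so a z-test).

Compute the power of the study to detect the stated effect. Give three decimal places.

Standardized effect: d = |μ_{schedule 1} − μ_{schedule 2}| / σ = |318.2 − 304.5| / 32.2 = 0.4255
Noncentrality parameter: δ = d·√(n/2) = 0.4255 × √(129/2) = 3.4170
Critical value for a one-sided test at α = 0.025: z_α = 1.960.
Power = P(Z > 1.960 − δ) = Φ(1.457) = 0.9274.

Power ≈ 0.927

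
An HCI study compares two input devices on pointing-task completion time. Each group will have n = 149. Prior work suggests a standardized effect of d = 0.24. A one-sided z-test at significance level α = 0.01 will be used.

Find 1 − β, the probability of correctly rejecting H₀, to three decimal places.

Power ≈ 0.399

Noncentrality parameter: λ = d·√(n/2) = 0.24 × √(149/2) = 2.0715
Critical value for a one-sided test at α = 0.01: z_α = 2.326.
Power = Φ(λ − 2.326) = Φ(-0.255) = 0.3994.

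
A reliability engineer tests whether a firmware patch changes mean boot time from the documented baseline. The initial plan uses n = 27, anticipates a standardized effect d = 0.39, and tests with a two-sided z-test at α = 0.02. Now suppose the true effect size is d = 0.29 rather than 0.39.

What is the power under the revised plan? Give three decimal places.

Power ≈ 0.206

With d = 0.29: δ = d·√n = 0.29 × √27 = 1.5069. Critical value z_{0.01} = 2.326.
Revised power = Φ(δ − 2.326) + Φ(−δ − 2.326) = Φ(-0.819) + Φ(-3.833) = 0.2063 + 0.0001 = 0.2063.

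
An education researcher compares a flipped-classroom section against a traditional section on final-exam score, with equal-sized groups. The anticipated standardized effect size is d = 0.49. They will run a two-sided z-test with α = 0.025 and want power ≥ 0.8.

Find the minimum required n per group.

For power 0.8 need Φ(δ − z_{0.0125}) = 0.8, so δ = z_{0.0125} + z_{0.20} = 2.241 + 0.842 = 3.083.
(The Φ(−δ − z_{α/2}) term is vanishingly small for δ > 0 and is dropped in the standard sample-size formula.)
δ = d·√(n/2) ⇒ n = 2(δ/d)² = 2 × (3.083 / 0.49)² = 79.18.
Rounding up, n = 80 per group.

n = 80 per group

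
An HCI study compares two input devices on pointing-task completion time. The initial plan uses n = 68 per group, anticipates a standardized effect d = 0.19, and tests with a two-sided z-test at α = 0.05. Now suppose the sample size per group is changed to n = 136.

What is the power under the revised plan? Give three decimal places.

With n = 136 per group: δ = d·√(n/2) = 0.19 × √(136/2) = 1.5668. Critical value z_{0.025} = 1.960.
Revised power = Φ(δ − 1.960) + Φ(−δ − 1.960) = Φ(-0.393) + Φ(-3.527) = 0.3471 + 0.0002 = 0.3473.

Power ≈ 0.347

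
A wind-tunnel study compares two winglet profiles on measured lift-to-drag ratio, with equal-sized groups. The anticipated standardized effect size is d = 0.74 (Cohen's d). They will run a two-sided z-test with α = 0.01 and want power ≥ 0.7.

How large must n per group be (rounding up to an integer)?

For power 0.7 need Φ(δ − z_{0.005}) = 0.7, so δ = z_{0.005} + z_{0.30} = 2.576 + 0.524 = 3.100.
(Ignoring the negligible lower-tail rejection probability gives the usual closed-form inversion.)
δ = d·√(n/2) ⇒ n = 2(δ/d)² = 2 × (3.100 / 0.74)² = 35.10.
Rounding up, n = 36 per group.

n = 36 per group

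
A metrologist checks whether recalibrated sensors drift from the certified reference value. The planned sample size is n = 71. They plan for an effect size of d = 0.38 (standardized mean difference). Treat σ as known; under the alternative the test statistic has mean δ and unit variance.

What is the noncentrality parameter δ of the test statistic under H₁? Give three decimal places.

δ = d·√n = 0.38 × √71 = 3.2019

δ ≈ 3.202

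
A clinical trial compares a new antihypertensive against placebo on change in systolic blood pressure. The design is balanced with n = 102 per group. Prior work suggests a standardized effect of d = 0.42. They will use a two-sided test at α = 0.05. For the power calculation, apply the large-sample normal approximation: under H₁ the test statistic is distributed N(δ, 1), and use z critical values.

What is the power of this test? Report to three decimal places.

Noncentrality parameter: δ = d·√(n/2) = 0.42 × √(102/2) = 2.9994
Critical value for a two-sided test at α = 0.05: z_{α/2} = 1.960.
Power = Φ(δ − 1.960) + Φ(−δ − 1.960) = Φ(1.039) + Φ(-4.959) = 0.8507 + 0.0000 = 0.8507.

Power ≈ 0.851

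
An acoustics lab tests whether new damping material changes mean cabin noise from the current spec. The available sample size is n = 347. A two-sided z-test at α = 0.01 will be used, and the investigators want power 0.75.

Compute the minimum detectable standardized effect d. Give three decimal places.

Required noncentrality: δ = z_{0.005} + z_{0.25} = 2.576 + 0.674 = 3.250.
(The second rejection-region term Φ(−δ − z_{α/2}) is negligible and dropped.)
δ = d·√n ⇒ d = δ/√n = 3.250/√347 = 0.1745.

d ≈ 0.174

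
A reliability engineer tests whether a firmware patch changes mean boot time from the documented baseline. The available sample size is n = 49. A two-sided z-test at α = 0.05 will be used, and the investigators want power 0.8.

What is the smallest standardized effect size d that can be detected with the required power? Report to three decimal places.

d ≈ 0.400

Need Φ(δ − 1.960) = 0.8, so δ = 1.960 + 0.842 = 2.802.
(The second rejection-region term Φ(−δ − z_{α/2}) is negligible and dropped.)
δ = d·√n ⇒ d = δ/√n = 2.802/√49 = 0.4002.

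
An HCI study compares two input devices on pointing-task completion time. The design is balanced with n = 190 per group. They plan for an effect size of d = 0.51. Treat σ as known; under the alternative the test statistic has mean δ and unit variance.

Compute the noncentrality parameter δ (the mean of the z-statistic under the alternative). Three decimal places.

δ = d·√(n/2) = 0.51 × √(190/2) = 4.9709

δ ≈ 4.971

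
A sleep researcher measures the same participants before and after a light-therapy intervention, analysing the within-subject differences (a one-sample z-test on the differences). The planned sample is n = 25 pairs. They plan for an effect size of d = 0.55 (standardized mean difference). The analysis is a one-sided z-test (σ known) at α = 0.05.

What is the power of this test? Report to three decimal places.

Power ≈ 0.865

Noncentrality parameter: δ = d·√n = 0.55 × √25 = 2.7500
Critical value for a one-sided test at α = 0.05: z_α = 1.645.
Power = Φ(δ − 1.645) = Φ(1.105) = 0.8655.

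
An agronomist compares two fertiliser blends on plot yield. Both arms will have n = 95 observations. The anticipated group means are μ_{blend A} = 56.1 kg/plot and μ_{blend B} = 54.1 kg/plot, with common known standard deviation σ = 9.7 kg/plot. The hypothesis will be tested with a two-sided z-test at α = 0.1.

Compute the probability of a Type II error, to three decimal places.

Standardized effect: d = |μ_{blend A} − μ_{blend B}| / σ = |56.1 − 54.1| / 9.7 = 0.2062
Noncentrality parameter: δ = d·√(n/2) = 0.2062 × √(95/2) = 1.4210
Two-sided α = 0.1 → critical value z_{0.05} = 1.645.
Power = Φ(δ − 1.645) + Φ(−δ − 1.645) = Φ(-0.224) + Φ(-3.066) = 0.4114 + 0.0011 = 0.4125.
Type II error: β = 1 − power = 1 − 0.4125 = 0.5875.

β ≈ 0.587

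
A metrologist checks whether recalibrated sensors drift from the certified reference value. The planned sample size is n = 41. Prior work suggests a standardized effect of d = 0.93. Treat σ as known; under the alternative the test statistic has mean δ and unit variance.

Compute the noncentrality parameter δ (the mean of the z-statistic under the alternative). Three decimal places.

The noncentrality parameter scales effect size by the design's sample-size factor: δ = d·√n = 0.93 × √41 = 5.9549

δ ≈ 5.955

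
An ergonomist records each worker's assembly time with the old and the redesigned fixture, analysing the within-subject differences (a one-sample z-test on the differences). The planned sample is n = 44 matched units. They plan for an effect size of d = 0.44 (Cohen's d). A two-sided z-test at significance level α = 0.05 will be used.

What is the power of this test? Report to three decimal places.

Noncentrality parameter: δ = d·√n = 0.44 × √44 = 2.9186
Critical value for a two-sided test at α = 0.05: z_{α/2} = 1.960.
Power = Φ(δ − 1.960) + Φ(−δ − 1.960) = Φ(0.959) + Φ(-4.879) = 0.8311 + 0.0000 = 0.8311.

Power ≈ 0.831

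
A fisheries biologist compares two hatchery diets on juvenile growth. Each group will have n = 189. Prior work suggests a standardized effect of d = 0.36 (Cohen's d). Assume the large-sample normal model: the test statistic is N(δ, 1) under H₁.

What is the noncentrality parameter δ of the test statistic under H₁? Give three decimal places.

δ = d·√(n/2) = 0.36 × √(189/2) = 3.4996

δ ≈ 3.500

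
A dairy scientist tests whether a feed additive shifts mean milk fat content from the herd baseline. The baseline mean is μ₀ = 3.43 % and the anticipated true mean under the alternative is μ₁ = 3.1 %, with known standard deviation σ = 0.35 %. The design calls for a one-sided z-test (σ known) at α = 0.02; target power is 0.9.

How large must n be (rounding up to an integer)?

Standardized effect: d = |μ₁ − μ₀| / σ = |3.1 − 3.43| / 0.35 = 0.9429
For power 0.9 need Φ(δ − z_{0.02}) = 0.9, so δ = z_{0.02} + z_{0.10} = 2.054 + 1.282 = 3.335.
δ = d·√n ⇒ n = (δ/d)² = (3.335 / 0.9429)² = 12.51.
Rounding up, n = 13.

n = 13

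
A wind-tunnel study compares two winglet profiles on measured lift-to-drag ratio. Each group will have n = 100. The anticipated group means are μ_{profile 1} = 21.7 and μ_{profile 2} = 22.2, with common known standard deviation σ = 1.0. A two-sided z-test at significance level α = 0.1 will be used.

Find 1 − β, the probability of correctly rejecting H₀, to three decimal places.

Standardized effect: d = |μ_{profile 1} − μ_{profile 2}| / σ = |21.7 − 22.2| / 1.0 = 0.5000
Noncentrality parameter: δ = d·√(n/2) = 0.5000 × √(100/2) = 3.5355
Two-sided α = 0.1 → critical value z_{0.05} = 1.645.
Power = Φ(δ − 1.645) + Φ(−δ − 1.645) = Φ(1.891) + Φ(-5.180) = 0.9707 + 0.0000 = 0.9707.

Power ≈ 0.971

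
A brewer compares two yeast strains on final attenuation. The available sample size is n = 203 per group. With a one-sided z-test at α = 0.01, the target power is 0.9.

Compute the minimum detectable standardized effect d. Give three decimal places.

Required noncentrality: δ = z_{0.01} + z_{0.10} = 2.326 + 1.282 = 3.608.
δ = d·√(n/2) ⇒ d = δ/√(n/2) = 3.608/√(203/2) = 0.3581.

d ≈ 0.358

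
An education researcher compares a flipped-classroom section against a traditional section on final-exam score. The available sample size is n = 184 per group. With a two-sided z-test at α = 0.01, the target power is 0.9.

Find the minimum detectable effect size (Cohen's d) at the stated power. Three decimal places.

d ≈ 0.402

Need Φ(δ − 2.576) = 0.9, so δ = 2.576 + 1.282 = 3.857.
(Lower-tail contribution to power is negligible for δ > 0.)
δ = d·√(n/2) ⇒ d = δ/√(n/2) = 3.857/√(184/2) = 0.4022.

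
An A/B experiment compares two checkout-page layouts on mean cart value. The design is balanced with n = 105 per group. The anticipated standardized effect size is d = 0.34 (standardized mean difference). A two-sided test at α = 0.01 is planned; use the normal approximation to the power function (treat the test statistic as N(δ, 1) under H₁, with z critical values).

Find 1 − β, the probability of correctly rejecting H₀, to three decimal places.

Noncentrality parameter: δ = d·√(n/2) = 0.34 × √(105/2) = 2.4635
Two-sided α = 0.01 → critical value z_{0.005} = 2.576.
Power = Φ(δ − 2.576) + Φ(−δ − 2.576) = Φ(-0.112) + Φ(-5.039) = 0.4553 + 0.0000 = 0.4553.

Power ≈ 0.455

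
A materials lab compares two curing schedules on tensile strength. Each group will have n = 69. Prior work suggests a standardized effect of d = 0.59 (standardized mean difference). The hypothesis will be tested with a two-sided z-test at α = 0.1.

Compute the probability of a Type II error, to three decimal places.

Noncentrality parameter: δ = d·√(n/2) = 0.59 × √(69/2) = 3.4655
Critical value for a two-sided test at α = 0.1: z_{α/2} = 1.645.
Power = Φ(δ − 1.645) + Φ(−δ − 1.645) = Φ(1.821) + Φ(-5.110) = 0.9657 + 0.0000 = 0.9657.
Type II error: β = 1 − power = 1 − 0.9657 = 0.0343.

β ≈ 0.034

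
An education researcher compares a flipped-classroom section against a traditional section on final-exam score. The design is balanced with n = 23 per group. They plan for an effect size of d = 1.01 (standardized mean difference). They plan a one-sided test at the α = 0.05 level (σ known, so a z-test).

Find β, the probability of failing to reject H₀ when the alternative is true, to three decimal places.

β ≈ 0.038

Noncentrality parameter: δ = d·√(n/2) = 1.01 × √(23/2) = 3.4251
Critical value for a one-sided test at α = 0.05: z_α = 1.645.
Power = Φ(δ − 1.645) = Φ(1.780) = 0.9625.
Type II error: β = 1 − power = 1 − 0.9625 = 0.0375.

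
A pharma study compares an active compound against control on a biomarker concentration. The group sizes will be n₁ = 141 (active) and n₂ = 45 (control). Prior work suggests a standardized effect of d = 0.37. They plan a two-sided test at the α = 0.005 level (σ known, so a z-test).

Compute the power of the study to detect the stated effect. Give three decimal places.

Noncentrality parameter: δ = d / √(1/n₁ + 1/n₂) = 0.37 / √(1/141 + 1/45) = 2.1610
Critical value for a two-sided test at α = 0.005: z_{α/2} = 2.807.
Power = Φ(δ − 2.807) + Φ(−δ − 2.807) = Φ(-0.646) + Φ(-4.968) = 0.2591 + 0.0000 = 0.2591.

Power ≈ 0.259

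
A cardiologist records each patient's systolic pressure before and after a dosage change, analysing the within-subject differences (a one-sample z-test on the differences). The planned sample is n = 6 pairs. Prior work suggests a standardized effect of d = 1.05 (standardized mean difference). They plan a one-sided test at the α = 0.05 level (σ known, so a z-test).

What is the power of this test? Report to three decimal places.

Noncentrality parameter: δ = d·√n = 1.05 × √6 = 2.5720
One-sided α = 0.05 → critical value z_{0.05} = 1.645.
Power = Φ(δ − 1.645) = Φ(0.927) = 0.8231.

Power ≈ 0.823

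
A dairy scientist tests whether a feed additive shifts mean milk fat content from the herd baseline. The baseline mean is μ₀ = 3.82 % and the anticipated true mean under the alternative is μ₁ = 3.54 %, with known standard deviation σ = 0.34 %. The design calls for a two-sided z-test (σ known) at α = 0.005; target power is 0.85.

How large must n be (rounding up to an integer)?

Standardized effect: d = |μ₁ − μ₀| / σ = |3.54 − 3.82| / 0.34 = 0.8235
Set Φ(δ − 2.807) = 0.85; then δ − 2.807 = Φ⁻¹(0.85) = 1.036, giving δ = 3.843.
(For δ > 0 the lower-tail rejection region contributes negligibly to power, so the one-term inversion is standard.)
δ = d·√n ⇒ n = (δ/d)² = (3.843 / 0.8235)² = 21.78.
Rounding up, n = 22.

n = 22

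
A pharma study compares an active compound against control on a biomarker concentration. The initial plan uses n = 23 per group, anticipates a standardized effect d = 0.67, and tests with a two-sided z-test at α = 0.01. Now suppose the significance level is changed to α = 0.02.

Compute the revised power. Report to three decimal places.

δ = d·√(n/2) = 0.67 × √(23/2) = 2.2721 (unchanged). New critical value: z_{0.01} = 2.326.
Revised power = Φ(δ − 2.326) + Φ(−δ − 2.326) = Φ(-0.054) + Φ(-4.598) = 0.4784 + 0.0000 = 0.4784.

Power ≈ 0.478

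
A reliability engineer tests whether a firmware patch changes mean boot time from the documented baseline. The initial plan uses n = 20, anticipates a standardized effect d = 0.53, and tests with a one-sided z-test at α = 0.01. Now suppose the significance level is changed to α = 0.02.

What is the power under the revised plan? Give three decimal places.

Power ≈ 0.624

δ = d·√n = 0.53 × √20 = 2.3702 (unchanged). New critical value: z_{0.02} = 2.054.
Revised power = P(Z > 2.054 − δ) = Φ(0.316) = 0.6242.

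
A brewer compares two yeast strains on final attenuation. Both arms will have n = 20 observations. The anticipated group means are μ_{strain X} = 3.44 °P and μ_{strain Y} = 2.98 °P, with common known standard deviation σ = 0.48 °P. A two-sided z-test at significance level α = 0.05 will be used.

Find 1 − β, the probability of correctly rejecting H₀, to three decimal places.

Standardized effect: d = |μ_{strain X} − μ_{strain Y}| / σ = |3.44 − 2.98| / 0.48 = 0.9583
Noncentrality parameter: δ = d·√(n/2) = 0.9583 × √(20/2) = 3.0305
Critical value for a two-sided test at α = 0.05: z_{α/2} = 1.960.
Power = Φ(δ − 1.960) + Φ(−δ − 1.960) = Φ(1.071) + Φ(-4.990) = 0.8578 + 0.0000 = 0.8578.

Power ≈ 0.858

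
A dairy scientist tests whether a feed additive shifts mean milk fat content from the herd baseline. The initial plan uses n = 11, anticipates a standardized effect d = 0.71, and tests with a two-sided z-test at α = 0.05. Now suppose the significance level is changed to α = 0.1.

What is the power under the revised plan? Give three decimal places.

Power ≈ 0.761

δ = d·√n = 0.71 × √11 = 2.3548 (unchanged). New critical value: z_{0.05} = 1.645.
Revised power = Φ(δ − 1.645) + Φ(−δ − 1.645) = Φ(0.710) + Φ(-4.000) = 0.7611 + 0.0000 = 0.7612.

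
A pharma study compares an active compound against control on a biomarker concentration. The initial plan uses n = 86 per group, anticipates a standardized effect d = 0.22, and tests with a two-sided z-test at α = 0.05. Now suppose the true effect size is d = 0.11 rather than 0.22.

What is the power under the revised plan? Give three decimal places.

With d = 0.11: δ = d·√(n/2) = 0.11 × √(86/2) = 0.7213. Critical value z_{0.025} = 1.960.
Revised power = Φ(δ − 1.960) + Φ(−δ − 1.960) = Φ(-1.239) + Φ(-2.681) = 0.1077 + 0.0037 = 0.1114.

Power ≈ 0.111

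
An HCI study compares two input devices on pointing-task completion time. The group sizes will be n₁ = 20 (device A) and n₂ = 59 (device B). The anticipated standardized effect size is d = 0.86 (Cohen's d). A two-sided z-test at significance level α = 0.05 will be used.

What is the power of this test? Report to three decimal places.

Power ≈ 0.914

Noncentrality parameter: δ = d / √(1/n₁ + 1/n₂) = 0.86 / √(1/20 + 1/59) = 3.3237
Two-sided α = 0.05 → critical value z_{0.025} = 1.960.
Power = Φ(δ − 1.960) + Φ(−δ − 1.960) = Φ(1.364) + Φ(-5.284) = 0.9137 + 0.0000 = 0.9137.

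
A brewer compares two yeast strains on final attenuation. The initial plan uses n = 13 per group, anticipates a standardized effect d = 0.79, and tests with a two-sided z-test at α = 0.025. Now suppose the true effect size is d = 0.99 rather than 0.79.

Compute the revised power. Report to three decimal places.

Power ≈ 0.611

With d = 0.99: δ = d·√(n/2) = 0.99 × √(13/2) = 2.5240. Critical value z_{0.0125} = 2.241.
Revised power = Φ(δ − 2.241) + Φ(−δ − 2.241) = Φ(0.283) + Φ(-4.765) = 0.6113 + 0.0000 = 0.6113.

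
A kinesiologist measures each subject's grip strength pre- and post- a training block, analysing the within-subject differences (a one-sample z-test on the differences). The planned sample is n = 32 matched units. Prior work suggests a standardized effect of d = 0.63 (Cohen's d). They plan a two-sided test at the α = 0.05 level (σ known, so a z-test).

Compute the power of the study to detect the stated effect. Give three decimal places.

Power ≈ 0.946

Noncentrality parameter: δ = d·√n = 0.63 × √32 = 3.5638
Two-sided α = 0.05 → critical value z_{0.025} = 1.960.
Power = Φ(δ − 1.960) + Φ(−δ − 1.960) = Φ(1.604) + Φ(-5.524) = 0.9456 + 0.0000 = 0.9456.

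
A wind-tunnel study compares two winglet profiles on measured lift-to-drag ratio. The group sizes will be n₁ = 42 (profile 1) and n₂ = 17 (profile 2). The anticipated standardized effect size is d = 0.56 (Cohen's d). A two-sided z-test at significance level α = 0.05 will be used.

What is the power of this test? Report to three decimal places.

Noncentrality parameter: λ = d / √(1/n₁ + 1/n₂) = 0.56 / √(1/42 + 1/17) = 1.9481
Critical value for a two-sided test at α = 0.05: z_{α/2} = 1.960.
Power = Φ(λ − 1.960) + Φ(−λ − 1.960) = Φ(-0.012) + Φ(-3.908) = 0.4953 + 0.0000 = 0.4953.

Power ≈ 0.495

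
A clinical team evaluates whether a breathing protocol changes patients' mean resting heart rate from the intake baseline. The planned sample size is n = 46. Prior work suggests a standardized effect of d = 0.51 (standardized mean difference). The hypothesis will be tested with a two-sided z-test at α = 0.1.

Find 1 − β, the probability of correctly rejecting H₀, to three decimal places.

Power ≈ 0.965

Noncentrality parameter: δ = d·√n = 0.51 × √46 = 3.4590
Critical value for a two-sided test at α = 0.1: z_{α/2} = 1.645.
Power = Φ(δ − 1.645) + Φ(−δ − 1.645) = Φ(1.814) + Φ(-5.104) = 0.9652 + 0.0000 = 0.9652.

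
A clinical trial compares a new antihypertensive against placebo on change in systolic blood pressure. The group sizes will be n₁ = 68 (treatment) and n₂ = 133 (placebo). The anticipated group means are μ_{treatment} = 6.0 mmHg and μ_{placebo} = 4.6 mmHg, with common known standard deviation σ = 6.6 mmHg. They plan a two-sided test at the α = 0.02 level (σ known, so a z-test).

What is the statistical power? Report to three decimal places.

Standardized effect: d = |μ_{treatment} − μ_{placebo}| / σ = |6.0 − 4.6| / 6.6 = 0.2121
Noncentrality parameter: λ = d / √(1/n₁ + 1/n₂) = 0.2121 / √(1/68 + 1/133) = 1.4229
Critical value for a two-sided test at α = 0.02: z_{α/2} = 2.326.
Power = Φ(λ − 2.326) + Φ(−λ − 2.326) = Φ(-0.903) + Φ(-3.749) = 0.1831 + 0.0001 = 0.1832.

Power ≈ 0.183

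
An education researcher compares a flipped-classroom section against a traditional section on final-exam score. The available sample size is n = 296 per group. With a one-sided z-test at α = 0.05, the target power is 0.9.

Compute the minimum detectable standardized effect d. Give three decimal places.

Required noncentrality: δ = z_{0.05} + z_{0.10} = 1.645 + 1.282 = 2.926.
δ = d·√(n/2) ⇒ d = δ/√(n/2) = 2.926/√(296/2) = 0.2405.

d ≈ 0.241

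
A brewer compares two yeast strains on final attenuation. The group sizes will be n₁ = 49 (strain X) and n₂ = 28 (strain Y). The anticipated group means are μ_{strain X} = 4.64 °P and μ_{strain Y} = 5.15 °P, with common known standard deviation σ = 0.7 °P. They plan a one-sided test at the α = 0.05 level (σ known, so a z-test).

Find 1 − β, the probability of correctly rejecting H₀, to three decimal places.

Power ≈ 0.924

Standardized effect: d = |μ_{strain X} − μ_{strain Y}| / σ = |4.64 − 5.15| / 0.7 = 0.7286
Noncentrality parameter: λ = d / √(1/n₁ + 1/n₂) = 0.7286 / √(1/49 + 1/28) = 3.0754
One-sided α = 0.05 → critical value z_{0.05} = 1.645.
Power = Φ(λ − 1.645) = Φ(1.431) = 0.9237.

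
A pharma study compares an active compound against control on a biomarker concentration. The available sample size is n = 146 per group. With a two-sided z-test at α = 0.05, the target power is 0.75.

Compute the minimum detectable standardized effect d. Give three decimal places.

Required noncentrality: δ = z_{0.025} + z_{0.25} = 1.960 + 0.674 = 2.634.
(The second rejection-region term Φ(−δ − z_{α/2}) is negligible and dropped.)
δ = d·√(n/2) ⇒ d = δ/√(n/2) = 2.634/√(146/2) = 0.3083.

d ≈ 0.308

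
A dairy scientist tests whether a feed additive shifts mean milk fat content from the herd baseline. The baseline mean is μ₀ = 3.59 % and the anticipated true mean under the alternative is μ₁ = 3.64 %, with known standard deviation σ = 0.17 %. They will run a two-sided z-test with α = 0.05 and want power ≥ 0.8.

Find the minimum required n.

n = 91

Standardized effect: d = |μ₁ − μ₀| / σ = |3.64 − 3.59| / 0.17 = 0.2941
For power 0.8 need Φ(δ − z_{0.025}) = 0.8, so δ = z_{0.025} + z_{0.20} = 1.960 + 0.842 = 2.802.
(Ignoring the negligible lower-tail rejection probability gives the usual closed-form inversion.)
δ = d·√n ⇒ n = (δ/d)² = (2.802 / 0.2941)² = 90.73.
Round up to the next whole unit.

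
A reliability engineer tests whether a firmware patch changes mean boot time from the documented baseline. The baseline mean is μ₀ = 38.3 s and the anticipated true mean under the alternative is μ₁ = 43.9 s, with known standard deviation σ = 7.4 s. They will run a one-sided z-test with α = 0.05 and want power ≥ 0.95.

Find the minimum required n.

Standardized effect: d = |μ₁ − μ₀| / σ = |43.9 − 38.3| / 7.4 = 0.7568
Set Φ(δ − 1.645) = 0.95; then δ − 1.645 = Φ⁻¹(0.95) = 1.645, giving δ = 3.290.
δ = d·√n ⇒ n = (δ/d)² = (3.290 / 0.7568)² = 18.90.
Rounding up, n = 19.

n = 19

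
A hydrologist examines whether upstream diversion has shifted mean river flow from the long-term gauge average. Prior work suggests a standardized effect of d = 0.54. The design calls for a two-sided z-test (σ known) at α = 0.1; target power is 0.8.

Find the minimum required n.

n = 22

For power 0.8 need Φ(δ − z_{0.05}) = 0.8, so δ = z_{0.05} + z_{0.20} = 1.645 + 0.842 = 2.486.
(The Φ(−δ − z_{α/2}) term is vanishingly small for δ > 0 and is dropped in the standard sample-size formula.)
δ = d·√n ⇒ n = (δ/d)² = (2.486 / 0.54)² = 21.20.
Round up to the next whole unit.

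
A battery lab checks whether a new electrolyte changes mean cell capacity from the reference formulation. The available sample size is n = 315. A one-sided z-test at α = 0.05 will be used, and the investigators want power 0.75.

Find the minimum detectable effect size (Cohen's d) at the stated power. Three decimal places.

Required noncentrality: δ = z_{0.05} + z_{0.25} = 1.645 + 0.674 = 2.319.
δ = d·√n ⇒ d = δ/√n = 2.319/√315 = 0.1307.

d ≈ 0.131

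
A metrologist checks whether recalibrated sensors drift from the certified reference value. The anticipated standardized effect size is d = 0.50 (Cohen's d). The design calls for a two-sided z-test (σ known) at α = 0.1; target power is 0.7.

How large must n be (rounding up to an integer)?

For power 0.7 need Φ(δ − z_{0.05}) = 0.7, so δ = z_{0.05} + z_{0.30} = 1.645 + 0.524 = 2.169.
(The Φ(−δ − z_{α/2}) term is vanishingly small for δ > 0 and is dropped in the standard sample-size formula.)
δ = d·√n ⇒ n = (δ/d)² = (2.169 / 0.50)² = 18.82.
Round up to the next whole unit.

n = 19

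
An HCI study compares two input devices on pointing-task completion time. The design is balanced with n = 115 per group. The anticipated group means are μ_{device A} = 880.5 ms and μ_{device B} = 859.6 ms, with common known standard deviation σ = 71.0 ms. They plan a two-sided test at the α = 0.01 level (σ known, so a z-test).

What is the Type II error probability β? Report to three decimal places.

β ≈ 0.634

Standardized effect: d = |μ_{device A} − μ_{device B}| / σ = |880.5 − 859.6| / 71.0 = 0.2944
Noncentrality parameter: δ = d·√(n/2) = 0.2944 × √(115/2) = 2.2321
Critical value for a two-sided test at α = 0.01: z_{α/2} = 2.576.
Power = Φ(δ − 2.576) + Φ(−δ − 2.576) = Φ(-0.344) + Φ(-4.808) = 0.3655 + 0.0000 = 0.3655.
Type II error: β = 1 − power = 1 − 0.3655 = 0.6345.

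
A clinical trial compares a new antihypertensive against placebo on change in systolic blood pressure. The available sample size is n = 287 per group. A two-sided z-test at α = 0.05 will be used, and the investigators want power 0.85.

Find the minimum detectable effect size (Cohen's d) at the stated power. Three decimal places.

d ≈ 0.250

Need Φ(δ − 1.960) = 0.85, so δ = 1.960 + 1.036 = 2.996.
(Lower-tail contribution to power is negligible for δ > 0.)
δ = d·√(n/2) ⇒ d = δ/√(n/2) = 2.996/√(287/2) = 0.2501.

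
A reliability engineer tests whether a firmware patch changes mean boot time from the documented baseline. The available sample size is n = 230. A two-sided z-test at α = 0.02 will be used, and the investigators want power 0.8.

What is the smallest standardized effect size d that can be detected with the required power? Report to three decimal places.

d ≈ 0.209

Need Φ(δ − 2.326) = 0.8, so δ = 2.326 + 0.842 = 3.168.
(Lower-tail contribution to power is negligible for δ > 0.)
δ = d·√n ⇒ d = δ/√n = 3.168/√230 = 0.2089.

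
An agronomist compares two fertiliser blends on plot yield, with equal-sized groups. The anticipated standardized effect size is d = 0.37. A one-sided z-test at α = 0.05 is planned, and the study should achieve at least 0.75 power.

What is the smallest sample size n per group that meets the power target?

For power 0.75 need Φ(δ − z_{0.05}) = 0.75, so δ = z_{0.05} + z_{0.25} = 1.645 + 0.674 = 2.319.
δ = d·√(n/2) ⇒ n = 2(δ/d)² = 2 × (2.319 / 0.37)² = 78.59.
Rounding up, n = 79 per group.

n = 79 per group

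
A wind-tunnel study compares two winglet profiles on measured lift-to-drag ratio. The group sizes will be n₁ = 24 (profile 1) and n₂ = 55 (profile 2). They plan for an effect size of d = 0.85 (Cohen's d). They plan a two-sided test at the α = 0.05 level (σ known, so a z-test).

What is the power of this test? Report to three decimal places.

Noncentrality parameter: λ = d / √(1/n₁ + 1/n₂) = 0.85 / √(1/24 + 1/55) = 3.4745
Two-sided α = 0.05 → critical value z_{0.025} = 1.960.
Power = Φ(λ − 1.960) + Φ(−λ − 1.960) = Φ(1.515) + Φ(-5.434) = 0.9351 + 0.0000 = 0.9351.

Power ≈ 0.935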